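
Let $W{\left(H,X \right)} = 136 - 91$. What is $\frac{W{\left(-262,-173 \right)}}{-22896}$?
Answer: $- \frac{5}{2544} \approx -0.0019654$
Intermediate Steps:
$W{\left(H,X \right)} = 45$ ($W{\left(H,X \right)} = 136 - 91 = 45$)
$\frac{W{\left(-262,-173 \right)}}{-22896} = \frac{45}{-22896} = 45 \left(- \frac{1}{22896}\right) = - \frac{5}{2544}$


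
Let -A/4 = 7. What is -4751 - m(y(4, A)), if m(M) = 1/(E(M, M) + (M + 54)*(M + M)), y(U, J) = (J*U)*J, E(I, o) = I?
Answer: -95071386817/20010816 ≈ -4751.0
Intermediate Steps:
A = -28 (A = -4*7 = -28)
y(U, J) = U*J²
m(M) = 1/(M + 2*M*(54 + M)) (m(M) = 1/(M + (M + 54)*(M + M)) = 1/(M + (54 + M)*(2*M)) = 1/(M + 2*M*(54 + M)))
-4751 - m(y(4, A)) = -4751 - 1/((4*(-28)²)*(109 + 2*(4*(-28)²))) = -4751 - 1/((4*784)*(109 + 2*(4*784))) = -4751 - 1/(3136*(109 + 2*3136)) = -4751 - 1/(3136*(109 + 6272)) = -4751 - 1/(3136*6381) = -4751 - 1*1/20010816 = -4751 - 1/20010816 = -95071386817/20010816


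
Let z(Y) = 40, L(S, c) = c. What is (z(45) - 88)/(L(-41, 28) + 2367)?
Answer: -48/2395 ≈ -0.020042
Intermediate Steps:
(z(45) - 88)/(L(-41, 28) + 2367) = (40 - 88)/(28 + 2367) = -48/2395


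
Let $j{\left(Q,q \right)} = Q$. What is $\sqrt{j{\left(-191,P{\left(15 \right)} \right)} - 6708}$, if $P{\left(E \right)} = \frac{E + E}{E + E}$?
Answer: $i \sqrt{6899} \approx 83.06 i$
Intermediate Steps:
$P{\left(E \right)} = 1$ ($P{\left(E \right)} = \frac{2 E}{2 E} = 2 E \frac{1}{2 E} = 1$)
$\sqrt{j{\left(-191,P{\left(15 \right)} \right)} - 6708} = \sqrt{-191 - 6708} = \sqrt{-6899} = i \sqrt{6899}$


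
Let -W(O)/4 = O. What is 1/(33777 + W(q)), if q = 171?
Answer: 1/33093 ≈ 3.0218e-5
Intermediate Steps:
W(O) = -4*O
1/(33777 + W(q)) = 1/(33777 - 4*171) = 1/(33777 - 684) = 1/33093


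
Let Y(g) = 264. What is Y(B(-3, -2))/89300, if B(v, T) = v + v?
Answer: 66/22325 ≈ 0.0029563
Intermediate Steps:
B(v, T) = 2*v
Y(B(-3, -2))/89300 = 264/89300 = 264*(1/89300) = 66/22325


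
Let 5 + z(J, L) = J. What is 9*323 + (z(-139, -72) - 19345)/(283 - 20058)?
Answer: 57505414/19775 ≈ 2908.0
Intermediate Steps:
z(J, L) = -5 + J
9*323 + (z(-139, -72) - 19345)/(283 - 20058) = 9*323 + ((-5 - 139) - 19345)/(283 - 20058) = 2907 + (-144 - 19345)/(-19775) = 2907 - 19489*(-1/19775) = 2907 + 19489/19775 = 57505414/19775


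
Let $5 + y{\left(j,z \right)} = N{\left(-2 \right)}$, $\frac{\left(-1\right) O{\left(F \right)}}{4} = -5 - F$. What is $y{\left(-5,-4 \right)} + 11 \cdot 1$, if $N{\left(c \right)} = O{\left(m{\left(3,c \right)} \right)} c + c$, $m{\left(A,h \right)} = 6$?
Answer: $-84$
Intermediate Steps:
$O{\left(F \right)} = 20 + 4 F$ ($O{\left(F \right)} = - 4 \left(-5 - F\right) = 20 + 4 F$)
$N{\left(c \right)} = 45 c$ ($N{\left(c \right)} = \left(20 + 4 \cdot 6\right) c + c = \left(20 + 24\right) c + c = 44 c + c = 45 c$)
$y{\left(j,z \right)} = -95$ ($y{\left(j,z \right)} = -5 + 45 \left(-2\right) = -5 - 90 = -95$)
$y{\left(-5,-4 \right)} + 11 \cdot 1 = -95 + 11 \cdot 1 = -95 + 11 = -84$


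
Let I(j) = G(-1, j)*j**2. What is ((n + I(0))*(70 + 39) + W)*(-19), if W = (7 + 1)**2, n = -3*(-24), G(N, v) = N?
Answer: -150328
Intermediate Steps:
n = 72
I(j) = -j**2
W = 64 (W = 8**2 = 64)
((n + I(0))*(70 + 39) + W)*(-19) = ((72 - 1*0**2)*(70 + 39) + 64)*(-19) = ((72 - 1*0)*109 + 64)*(-19) = ((72 + 0)*109 + 64)*(-19) = (72*109 + 64)*(-19) = (7848 + 64)*(-19) = 7912*(-19) = -150328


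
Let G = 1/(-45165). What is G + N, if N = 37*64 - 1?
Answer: 106905554/45165 ≈ 2367.0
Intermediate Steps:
N = 2367 (N = 2368 - 1 = 2367)
G = -1/45165 ≈ -2.2141e-5
G + N = -1/45165 + 2367 = 106905554/45165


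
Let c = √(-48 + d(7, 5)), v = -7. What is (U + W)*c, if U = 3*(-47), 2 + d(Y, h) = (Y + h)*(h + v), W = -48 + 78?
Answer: -111*I*√74 ≈ -954.86*I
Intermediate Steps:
W = 30
d(Y, h) = -2 + (-7 + h)*(Y + h) (d(Y, h) = -2 + (Y + h)*(h - 7) = -2 + (Y + h)*(-7 + h) = -2 + (-7 + h)*(Y + h))
U = -141
c = I*√74 (c = √(-48 + (-2 + 5² - 7*7 - 7*5 + 7*5)) = √(-48 + (-2 + 25 - 49 - 35 + 35)) = √(-48 - 26) = √(-74) = I*√74 ≈ 8.6023*I)
(U + W)*c = (-141 + 30)*(I*√74) = -111*I*√74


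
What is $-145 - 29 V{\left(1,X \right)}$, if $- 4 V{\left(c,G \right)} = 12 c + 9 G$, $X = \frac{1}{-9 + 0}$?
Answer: $- \frac{261}{4} \approx -65.25$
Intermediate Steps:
$X = - \frac{1}{9}$ ($X = \frac{1}{-9} = - \frac{1}{9} \approx -0.11111$)
$V{\left(c,G \right)} = - 3 c - \frac{9 G}{4}$ ($V{\left(c,G \right)} = - \frac{12 c + 9 G}{4} = - \frac{9 G + 12 c}{4} = - 3 c - \frac{9 G}{4}$)
$-145 - 29 V{\left(1,X \right)} = -145 - 29 \left(\left(-3\right) 1 - - \frac{1}{4}\right) = -145 - 29 \left(-3 + \frac{1}{4}\right) = -145 - - \frac{319}{4} = -145 + \frac{319}{4} = - \frac{261}{4}$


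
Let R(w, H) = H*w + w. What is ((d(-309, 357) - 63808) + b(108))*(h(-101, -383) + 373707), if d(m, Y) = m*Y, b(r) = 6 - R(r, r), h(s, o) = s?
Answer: -69448498522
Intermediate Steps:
R(w, H) = w + H*w
b(r) = 6 - r*(1 + r)
d(m, Y) = Y*m
((d(-309, 357) - 63808) + b(108))*(h(-101, -383) + 373707) = ((357*(-309) - 63808) + (6 - 1*108*(1 + 108)))*(-101 + 373707) = ((-110313 - 63808) + (6 - 1*108*109))*373606 = (-174121 + (6 - 11772))*373606 = (-174121 - 11766)*373606 = -185887*373606 = -69448498522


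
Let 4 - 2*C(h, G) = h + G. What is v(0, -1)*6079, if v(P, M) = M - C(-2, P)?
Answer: -24316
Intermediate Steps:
C(h, G) = 2 - G/2 - h/2 (C(h, G) = 2 - (h + G)/2 = 2 - (G + h)/2 = 2 + (-G/2 - h/2) = 2 - G/2 - h/2)
v(P, M) = -3 + M + P/2 (v(P, M) = M - (2 - P/2 - ½*(-2)) = M - (2 - P/2 + 1) = M - (3 - P/2) = M + (-3 + P/2) = -3 + M + P/2)
v(0, -1)*6079 = (-3 - 1 + (½)*0)*6079 = (-3 - 1 + 0)*6079 = -4*6079 = -24316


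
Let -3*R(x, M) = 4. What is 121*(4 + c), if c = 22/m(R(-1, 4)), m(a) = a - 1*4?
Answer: -121/8 ≈ -15.125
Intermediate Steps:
R(x, M) = -4/3 (R(x, M) = -⅓*4 = -4/3)
m(a) = -4 + a (m(a) = a - 4 = -4 + a)
c = -33/8 (c = 22/(-4 - 4/3) = 22/(-16/3) = 22*(-3/16) = -33/8 ≈ -4.1250)
121*(4 + c) = 121*(4 - 33/8) = 121*(-⅛) = -121/8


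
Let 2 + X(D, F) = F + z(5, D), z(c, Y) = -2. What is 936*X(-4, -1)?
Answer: -4680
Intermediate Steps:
X(D, F) = -4 + F (X(D, F) = -2 + (F - 2) = -2 + (-2 + F) = -4 + F)
936*X(-4, -1) = 936*(-4 - 1) = 936*(-5) = -4680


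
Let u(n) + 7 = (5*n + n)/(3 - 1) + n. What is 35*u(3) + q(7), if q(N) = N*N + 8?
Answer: 232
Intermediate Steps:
q(N) = 8 + N² (q(N) = N² + 8 = 8 + N²)
u(n) = -7 + 4*n (u(n) = -7 + ((5*n + n)/(3 - 1) + n) = -7 + ((6*n)/2 + n) = -7 + ((6*n)*(½) + n) = -7 + (3*n + n) = -7 + 4*n)
35*u(3) + q(7) = 35*(-7 + 4*3) + (8 + 7²) = 35*(-7 + 12) + (8 + 49) = 35*5 + 57 = 175 + 57 = 232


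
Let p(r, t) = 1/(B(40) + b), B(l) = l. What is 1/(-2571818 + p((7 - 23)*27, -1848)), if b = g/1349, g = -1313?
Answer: -52647/135398500897 ≈ -3.8883e-7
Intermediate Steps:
b = -1313/1349 ≈ -0.97331
p(r, t) = 1349/52647 (p(r, t) = 1/(40 - 1313/1349) = 1/(52647/1349) = 1349/52647)
1/(-2571818 + p((7 - 23)*27, -1848)) = 1/(-2571818 + 1349/52647) = 1/(-135398500897/52647) = -52647/135398500897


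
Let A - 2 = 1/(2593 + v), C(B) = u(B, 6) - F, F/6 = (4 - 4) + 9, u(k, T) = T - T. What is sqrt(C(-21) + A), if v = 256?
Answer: I*sqrt(422070803)/2849 ≈ 7.2111*I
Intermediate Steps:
u(k, T) = 0
F = 54 (F = 6*((4 - 4) + 9) = 6*(0 + 9) = 6*9 = 54)
C(B) = -54 (C(B) = 0 - 1*54 = 0 - 54 = -54)
A = 5699/2849 (A = 2 + 1/(2593 + 256) = 2 + 1/2849 = 5699/2849 ≈ 2.0004)
sqrt(C(-21) + A) = sqrt(-54 + 5699/2849) = sqrt(-148147/2849) = I*sqrt(422070803)/2849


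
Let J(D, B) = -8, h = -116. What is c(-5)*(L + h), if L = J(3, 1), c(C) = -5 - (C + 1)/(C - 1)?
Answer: 2108/3 ≈ 702.67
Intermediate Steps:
c(C) = -5 - (1 + C)/(-1 + C)
L = -8
c(-5)*(L + h) = (2*(2 - 3*(-5))/(-1 - 5))*(-8 - 116) = (2*(2 + 15)/(-6))*(-124) = (2*(-1/6)*17)*(-124) = -17/3*(-124) = 2108/3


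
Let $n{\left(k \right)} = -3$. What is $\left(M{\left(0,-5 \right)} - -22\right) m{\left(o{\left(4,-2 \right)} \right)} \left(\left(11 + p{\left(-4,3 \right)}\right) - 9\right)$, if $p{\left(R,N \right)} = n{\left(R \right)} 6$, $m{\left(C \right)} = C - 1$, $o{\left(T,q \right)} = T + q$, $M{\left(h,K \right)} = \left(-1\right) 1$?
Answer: $-336$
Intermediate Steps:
$M{\left(h,K \right)} = -1$
$m{\left(C \right)} = -1 + C$ ($m{\left(C \right)} = C - 1 = -1 + C$)
$p{\left(R,N \right)} = -18$ ($p{\left(R,N \right)} = \left(-3\right) 6 = -18$)
$\left(M{\left(0,-5 \right)} - -22\right) m{\left(o{\left(4,-2 \right)} \right)} \left(\left(11 + p{\left(-4,3 \right)}\right) - 9\right) = \left(-1 - -22\right) \left(-1 + \left(4 - 2\right)\right) \left(\left(11 - 18\right) - 9\right) = \left(-1 + 22\right) \left(-1 + 2\right) \left(-7 - 9\right) = 21 \cdot 1 \left(-16\right) = 21 \left(-16\right) = -336$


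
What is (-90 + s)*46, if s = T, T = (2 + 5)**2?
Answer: -1886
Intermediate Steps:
T = 49 (T = 7**2 = 49)
s = 49
(-90 + s)*46 = (-90 + 49)*46 = -41*46 = -1886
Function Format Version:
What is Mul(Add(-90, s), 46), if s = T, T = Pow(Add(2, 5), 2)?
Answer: -1886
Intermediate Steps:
T = 49 (T = Pow(7, 2) = 49)
s = 49
Mul(Add(-90, s), 46) = Mul(Add(-90, 49), 46) = Mul(-41, 46) = -1886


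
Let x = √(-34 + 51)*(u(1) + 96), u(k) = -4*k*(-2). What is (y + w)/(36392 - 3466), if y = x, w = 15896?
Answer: 7948/16463 + 52*√17/16463 ≈ 0.49580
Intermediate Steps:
u(k) = 8*k
x = 104*√17 (x = √(-34 + 51)*(8*1 + 96) = √17*(8 + 96) = √17*104 = 104*√17 ≈ 428.80)
y = 104*√17 ≈ 428.80
(y + w)/(36392 - 3466) = (104*√17 + 15896)/(36392 - 3466) = (15896 + 104*√17)/32926 = (15896 + 104*√17)*(1/32926) = 7948/16463 + 52*√17/16463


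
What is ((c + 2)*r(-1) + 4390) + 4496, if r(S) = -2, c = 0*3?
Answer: 8882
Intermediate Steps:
c = 0
((c + 2)*r(-1) + 4390) + 4496 = ((0 + 2)*(-2) + 4390) + 4496 = (2*(-2) + 4390) + 4496 = (-4 + 4390) + 4496 = 4386 + 4496 = 8882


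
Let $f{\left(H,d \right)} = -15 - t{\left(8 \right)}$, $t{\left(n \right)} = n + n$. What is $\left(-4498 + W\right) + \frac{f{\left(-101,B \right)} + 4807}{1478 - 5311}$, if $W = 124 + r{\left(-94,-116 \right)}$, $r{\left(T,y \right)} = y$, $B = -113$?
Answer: $- \frac{17214946}{3833} \approx -4491.2$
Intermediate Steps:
$t{\left(n \right)} = 2 n$
$f{\left(H,d \right)} = -31$ ($f{\left(H,d \right)} = -15 - 2 \cdot 8 = -15 - 16 = -31$)
$W = 8$ ($W = 124 - 116 = 8$)
$\left(-4498 + W\right) + \frac{f{\left(-101,B \right)} + 4807}{1478 - 5311} = \left(-4498 + 8\right) + \frac{-31 + 4807}{1478 - 5311} = -4490 + \frac{4776}{-3833} = -4490 + 4776 \left(- \frac{1}{3833}\right) = -4490 - \frac{4776}{3833} = - \frac{17214946}{3833}$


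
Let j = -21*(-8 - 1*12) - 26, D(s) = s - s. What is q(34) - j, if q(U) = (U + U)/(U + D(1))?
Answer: -392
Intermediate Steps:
D(s) = 0
q(U) = 2 (q(U) = (U + U)/(U + 0) = (2*U)/U = 2)
j = 394 (j = -21*(-8 - 12) - 26 = -21*(-20) - 26 = 420 - 26 = 394)
q(34) - j = 2 - 1*394 = 2 - 394 = -392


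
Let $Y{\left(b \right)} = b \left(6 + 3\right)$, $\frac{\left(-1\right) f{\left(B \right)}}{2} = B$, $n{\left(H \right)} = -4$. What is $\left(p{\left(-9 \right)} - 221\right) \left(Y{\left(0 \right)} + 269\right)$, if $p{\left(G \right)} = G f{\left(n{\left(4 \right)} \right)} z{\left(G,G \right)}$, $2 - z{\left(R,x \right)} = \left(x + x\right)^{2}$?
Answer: $6177047$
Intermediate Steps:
$z{\left(R,x \right)} = 2 - 4 x^{2}$ ($z{\left(R,x \right)} = 2 - \left(x + x\right)^{2} = 2 - \left(2 x\right)^{2} = 2 - 4 x^{2}$)
$f{\left(B \right)} = - 2 B$
$p{\left(G \right)} = 8 G \left(2 - 4 G^{2}\right)$ ($p{\left(G \right)} = G \left(\left(-2\right) \left(-4\right)\right) \left(2 - 4 G^{2}\right) = G 8 \left(2 - 4 G^{2}\right) = 8 G \left(2 - 4 G^{2}\right)$)
$Y{\left(b \right)} = 9 b$ ($Y{\left(b \right)} = b 9 = 9 b$)
$\left(p{\left(-9 \right)} - 221\right) \left(Y{\left(0 \right)} + 269\right) = \left(\left(- 32 \left(-9\right)^{3} + 16 \left(-9\right)\right) - 221\right) \left(9 \cdot 0 + 269\right) = \left(\left(\left(-32\right) \left(-729\right) - 144\right) - 221\right) \left(0 + 269\right) = \left(\left(23328 - 144\right) - 221\right) 269 = \left(23184 - 221\right) 269 = 22963 \cdot 269 = 6177047$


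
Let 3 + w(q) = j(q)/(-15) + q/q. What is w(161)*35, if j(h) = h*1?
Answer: -1337/3 ≈ -445.67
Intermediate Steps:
j(h) = h
w(q) = -2 - q/15 (w(q) = -3 + (q/(-15) + q/q) = -3 + (q*(-1/15) + 1) = -3 + (-q/15 + 1) = -3 + (1 - q/15) = -2 - q/15)
w(161)*35 = (-2 - 1/15*161)*35 = (-2 - 161/15)*35 = -191/15*35 = -1337/3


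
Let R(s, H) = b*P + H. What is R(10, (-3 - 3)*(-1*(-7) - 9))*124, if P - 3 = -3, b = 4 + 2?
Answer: 1488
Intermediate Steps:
b = 6
P = 0 (P = 3 - 3 = 0)
R(s, H) = H (R(s, H) = 6*0 + H = 0 + H = H)
R(10, (-3 - 3)*(-1*(-7) - 9))*124 = ((-3 - 3)*(-1*(-7) - 9))*124 = -6*(7 - 9)*124 = -6*(-2)*124 = 12*124 = 1488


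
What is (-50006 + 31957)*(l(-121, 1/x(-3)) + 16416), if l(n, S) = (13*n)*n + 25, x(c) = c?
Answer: -3732063926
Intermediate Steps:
l(n, S) = 25 + 13*n**2 (l(n, S) = 13*n**2 + 25 = 25 + 13*n**2)
(-50006 + 31957)*(l(-121, 1/x(-3)) + 16416) = (-50006 + 31957)*((25 + 13*(-121)**2) + 16416) = -18049*((25 + 13*14641) + 16416) = -18049*((25 + 190333) + 16416) = -18049*(190358 + 16416) = -18049*206774 = -3732063926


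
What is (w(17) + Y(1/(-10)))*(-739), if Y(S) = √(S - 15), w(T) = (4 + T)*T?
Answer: -263823 - 739*I*√1510/10 ≈ -2.6382e+5 - 2871.7*I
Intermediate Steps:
w(T) = T*(4 + T)
Y(S) = √(-15 + S)
(w(17) + Y(1/(-10)))*(-739) = (17*(4 + 17) + √(-15 + 1/(-10)))*(-739) = (17*21 + √(-15 - ⅒))*(-739) = (357 + √(-151/10))*(-739) = (357 + I*√1510/10)*(-739) = -263823 - 739*I*√1510/10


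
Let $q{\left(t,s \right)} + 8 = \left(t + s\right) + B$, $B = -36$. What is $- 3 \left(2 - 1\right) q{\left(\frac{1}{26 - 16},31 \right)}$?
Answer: $\frac{387}{10} \approx 38.7$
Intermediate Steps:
$q{\left(t,s \right)} = -44 + s + t$ ($q{\left(t,s \right)} = -8 - \left(36 - s - t\right) = -8 + \left(-36 + s + t\right) = -44 + s + t$)
$- 3 \left(2 - 1\right) q{\left(\frac{1}{26 - 16},31 \right)} = - 3 \left(2 - 1\right) \left(-44 + 31 + \frac{1}{26 - 16}\right) = \left(-3\right) 1 \left(-44 + 31 + \frac{1}{10}\right) = - 3 \left(-44 + 31 + \frac{1}{10}\right) = \left(-3\right) \left(- \frac{129}{10}\right) = \frac{387}{10}$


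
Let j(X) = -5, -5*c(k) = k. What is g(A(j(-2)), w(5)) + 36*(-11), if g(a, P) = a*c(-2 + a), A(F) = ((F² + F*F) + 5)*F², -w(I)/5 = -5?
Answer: -377971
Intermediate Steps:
w(I) = 25 (w(I) = -5*(-5) = 25)
c(k) = -k/5
A(F) = F²*(5 + 2*F²) (A(F) = ((F² + F²) + 5)*F² = (2*F² + 5)*F² = (5 + 2*F²)*F² = F²*(5 + 2*F²))
g(a, P) = a*(⅖ - a/5) (g(a, P) = a*(-(-2 + a)/5) = a*(⅖ - a/5))
g(A(j(-2)), w(5)) + 36*(-11) = ((-5)²*(5 + 2*(-5)²))*(2 - (-5)²*(5 + 2*(-5)²))/5 + 36*(-11) = (25*(5 + 2*25))*(2 - 25*(5 + 2*25))/5 - 396 = (25*(5 + 50))*(2 - 25*(5 + 50))/5 - 396 = (25*55)*(2 - 25*55)/5 - 396 = (⅕)*1375*(2 - 1*1375) - 396 = (⅕)*1375*(2 - 1375) - 396 = (⅕)*1375*(-1373) - 396 = -377575 - 396 = -377971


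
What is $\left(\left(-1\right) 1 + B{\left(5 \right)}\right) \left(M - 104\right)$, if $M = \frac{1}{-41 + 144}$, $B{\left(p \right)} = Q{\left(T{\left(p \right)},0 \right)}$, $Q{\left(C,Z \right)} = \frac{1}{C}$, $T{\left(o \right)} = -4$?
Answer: $\frac{53555}{412} \approx 129.99$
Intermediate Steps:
$B{\left(p \right)} = - \frac{1}{4}$ ($B{\left(p \right)} = \frac{1}{-4} = - \frac{1}{4}$)
$M = \frac{1}{103} \approx 0.0097087$
$\left(\left(-1\right) 1 + B{\left(5 \right)}\right) \left(M - 104\right) = \left(\left(-1\right) 1 - \frac{1}{4}\right) \left(\frac{1}{103} - 104\right) = \left(-1 - \frac{1}{4}\right) \left(- \frac{10711}{103}\right) = \left(- \frac{5}{4}\right) \left(- \frac{10711}{103}\right) = \frac{53555}{412}$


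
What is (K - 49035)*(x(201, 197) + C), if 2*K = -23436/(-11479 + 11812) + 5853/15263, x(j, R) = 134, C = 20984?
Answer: -585208262490699/564731 ≈ -1.0363e+9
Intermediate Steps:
K = -39528291/1129462 (K = (-23436/(-11479 + 11812) + 5853/15263)/2 = (-23436/333 + 5853*(1/15263))/2 = (-23436*1/333 + 5853/15263)/2 = (-2604/37 + 5853/15263)/2 = (1/2)*(-39528291/564731) = -39528291/1129462 ≈ -34.997)
(K - 49035)*(x(201, 197) + C) = (-39528291/1129462 - 49035)*(134 + 20984) = -55422697461/1129462*21118 = -585208262490699/564731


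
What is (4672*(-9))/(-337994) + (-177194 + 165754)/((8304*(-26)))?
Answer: 31117747/175418886 ≈ 0.17739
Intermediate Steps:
(4672*(-9))/(-337994) + (-177194 + 165754)/((8304*(-26))) = -42048*(-1/337994) - 11440/(-215904) = 21024/168997 - 11440*(-1/215904) = 21024/168997 + 55/1038 = 31117747/175418886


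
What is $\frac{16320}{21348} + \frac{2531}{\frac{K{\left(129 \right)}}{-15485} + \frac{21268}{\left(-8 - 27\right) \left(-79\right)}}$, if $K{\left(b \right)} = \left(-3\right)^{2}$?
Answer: $\frac{38646678775885}{117168531801} \approx 329.84$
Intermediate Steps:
$K{\left(b \right)} = 9$
$\frac{16320}{21348} + \frac{2531}{\frac{K{\left(129 \right)}}{-15485} + \frac{21268}{\left(-8 - 27\right) \left(-79\right)}} = \frac{16320}{21348} + \frac{2531}{\frac{9}{-15485} + \frac{21268}{\left(-8 - 27\right) \left(-79\right)}} = 16320 \cdot \frac{1}{21348} + \frac{2531}{9 \left(- \frac{1}{15485}\right) + \frac{21268}{\left(-35\right) \left(-79\right)}} = \frac{1360}{1779} + \frac{2531}{- \frac{9}{15485} + \frac{21268}{2765}} = \frac{1360}{1779} + \frac{2531}{\frac{65862019}{8563205}} = \frac{1360}{1779} + 2531 \cdot \frac{8563205}{65862019} = \frac{1360}{1779} + \frac{21673471855}{65862019} = \frac{38646678775885}{117168531801}$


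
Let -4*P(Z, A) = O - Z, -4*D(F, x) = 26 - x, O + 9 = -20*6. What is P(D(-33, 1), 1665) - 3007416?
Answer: -48118165/16 ≈ -3.0074e+6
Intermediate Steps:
O = -129 (O = -9 - 20*6 = -9 - 120 = -129)
D(F, x) = -13/2 + x/4 (D(F, x) = -(26 - x)/4 = -13/2 + x/4)
P(Z, A) = 129/4 + Z/4 (P(Z, A) = -(-129 - Z)/4 = 129/4 + Z/4)
P(D(-33, 1), 1665) - 3007416 = (129/4 + (-13/2 + (¼)*1)/4) - 3007416 = (129/4 + (-13/2 + ¼)/4) - 3007416 = (129/4 + (¼)*(-25/4)) - 3007416 = (129/4 - 25/16) - 3007416 = 491/16 - 3007416 = -48118165/16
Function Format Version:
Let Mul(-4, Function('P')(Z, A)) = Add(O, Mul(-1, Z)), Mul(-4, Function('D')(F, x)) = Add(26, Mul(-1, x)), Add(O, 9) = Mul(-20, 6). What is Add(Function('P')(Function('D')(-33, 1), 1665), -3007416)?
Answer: Rational(-48118165, 16) ≈ -3.0074e+6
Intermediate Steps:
O = -129 (O = Add(-9, Mul(-20, 6)) = Add(-9, -120) = -129)
Function('D')(F, x) = Add(Rational(-13, 2), Mul(Rational(1, 4), x)) (Function('D')(F, x) = Mul(Rational(-1, 4), Add(26, Mul(-1, x))) = Add(Rational(-13, 2), Mul(Rational(1, 4), x)))
Function('P')(Z, A) = Add(Rational(129, 4), Mul(Rational(1, 4), Z)) (Function('P')(Z, A) = Mul(Rational(-1, 4), Add(-129, Mul(-1, Z))) = Add(Rational(129, 4), Mul(Rational(1, 4), Z)))
Add(Function('P')(Function('D')(-33, 1), 1665), -3007416) = Add(Add(Rational(129, 4), Mul(Rational(1, 4), Add(Rational(-13, 2), Mul(Rational(1, 4), 1)))), -3007416) = Add(Add(Rational(129, 4), Mul(Rational(1, 4), Add(Rational(-13, 2), Rational(1, 4)))), -3007416) = Add(Add(Rational(129, 4), Mul(Rational(1, 4), Rational(-25, 4))), -3007416) = Add(Add(Rational(129, 4), Rational(-25, 16)), -3007416) = Add(Rational(491, 16), -3007416) = Rational(-48118165, 16)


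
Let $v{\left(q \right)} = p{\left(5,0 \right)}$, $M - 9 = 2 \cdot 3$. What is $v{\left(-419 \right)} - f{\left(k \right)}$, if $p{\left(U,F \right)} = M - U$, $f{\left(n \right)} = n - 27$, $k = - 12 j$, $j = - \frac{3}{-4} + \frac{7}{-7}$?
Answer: $34$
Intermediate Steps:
$j = - \frac{1}{4}$ ($j = \left(-3\right) \left(- \frac{1}{4}\right) + 7 \left(- \frac{1}{7}\right) = \frac{3}{4} - 1 = - \frac{1}{4} \approx -0.25$)
$k = 3$ ($k = \left(-12\right) \left(- \frac{1}{4}\right) = 3$)
$f{\left(n \right)} = -27 + n$
$M = 15$ ($M = 9 + 2 \cdot 3 = 9 + 6 = 15$)
$p{\left(U,F \right)} = 15 - U$
$v{\left(q \right)} = 10$ ($v{\left(q \right)} = 15 - 5 = 10$)
$v{\left(-419 \right)} - f{\left(k \right)} = 10 - \left(-27 + 3\right) = 10 - -24 = 10 + 24 = 34$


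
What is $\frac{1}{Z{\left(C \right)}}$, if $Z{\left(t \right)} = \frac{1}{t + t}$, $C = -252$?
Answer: $-504$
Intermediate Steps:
$Z{\left(t \right)} = \frac{1}{2 t}$
$\frac{1}{Z{\left(C \right)}} = \frac{1}{\frac{1}{2} \frac{1}{-252}} = \frac{1}{\frac{1}{2} \left(- \frac{1}{252}\right)} = \frac{1}{- \frac{1}{504}} = -504$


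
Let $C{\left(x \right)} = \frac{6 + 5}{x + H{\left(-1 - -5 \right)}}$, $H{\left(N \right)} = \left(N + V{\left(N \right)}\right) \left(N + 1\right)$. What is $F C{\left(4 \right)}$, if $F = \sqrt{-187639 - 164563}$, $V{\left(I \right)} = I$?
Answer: $\frac{i \sqrt{352202}}{4} \approx 148.37 i$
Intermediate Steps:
$H{\left(N \right)} = 2 N \left(1 + N\right)$ ($H{\left(N \right)} = \left(N + N\right) \left(N + 1\right) = 2 N \left(1 + N\right)$)
$F = i \sqrt{352202}$ ($F = \sqrt{-352202} = i \sqrt{352202} \approx 593.47 i$)
$C{\left(x \right)} = \frac{11}{40 + x}$ ($C{\left(x \right)} = \frac{6 + 5}{x + 2 \left(-1 - -5\right) \left(1 - -4\right)} = \frac{11}{x + 2 \left(-1 + 5\right) \left(1 + \left(-1 + 5\right)\right)} = \frac{11}{x + 2 \cdot 4 \left(1 + 4\right)} = \frac{11}{x + 2 \cdot 4 \cdot 5} = \frac{11}{x + 40} = \frac{11}{40 + x}$)
$F C{\left(4 \right)} = i \sqrt{352202} \frac{11}{40 + 4} = i \sqrt{352202} \cdot \frac{11}{44} = i \sqrt{352202} \cdot 11 \cdot \frac{1}{44} = i \sqrt{352202} \cdot \frac{1}{4} = \frac{i \sqrt{352202}}{4}$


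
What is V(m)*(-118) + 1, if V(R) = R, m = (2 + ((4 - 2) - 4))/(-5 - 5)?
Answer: 1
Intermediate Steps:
m = 0 (m = (2 + (2 - 4))/(-10) = (2 - 2)*(-⅒) = 0*(-⅒) = 0)
V(m)*(-118) + 1 = 0*(-118) + 1 = 0 + 1 = 1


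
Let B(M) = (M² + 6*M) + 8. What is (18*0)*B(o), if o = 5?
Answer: 0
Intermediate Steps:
B(M) = 8 + M² + 6*M
(18*0)*B(o) = (18*0)*(8 + 5² + 6*5) = 0*(8 + 25 + 30) = 0*63 = 0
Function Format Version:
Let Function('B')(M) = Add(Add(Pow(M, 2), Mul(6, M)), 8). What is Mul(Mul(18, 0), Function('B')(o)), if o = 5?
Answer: 0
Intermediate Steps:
Function('B')(M) = Add(8, Pow(M, 2), Mul(6, M))
Mul(Mul(18, 0), Function('B')(o)) = Mul(Mul(18, 0), Add(8, Pow(5, 2), Mul(6, 5))) = Mul(0, Add(8, 25, 30)) = Mul(0, 63) = 0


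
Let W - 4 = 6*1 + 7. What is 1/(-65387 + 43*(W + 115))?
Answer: -1/59711 ≈ -1.6747e-5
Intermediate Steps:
W = 17 (W = 4 + (6*1 + 7) = 4 + (6 + 7) = 4 + 13 = 17)
1/(-65387 + 43*(W + 115)) = 1/(-65387 + 43*(17 + 115)) = 1/(-65387 + 43*132) = 1/(-65387 + 5676) = 1/(-59711) = -1/59711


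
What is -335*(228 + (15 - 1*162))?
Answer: -27135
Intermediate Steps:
-335*(228 + (15 - 1*162)) = -335*(228 + (15 - 162)) = -335*(228 - 147) = -335*81 = -27135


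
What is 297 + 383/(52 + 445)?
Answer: 147992/497 ≈ 297.77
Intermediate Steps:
297 + 383/(52 + 445) = 297 + 383/497 = 147992/497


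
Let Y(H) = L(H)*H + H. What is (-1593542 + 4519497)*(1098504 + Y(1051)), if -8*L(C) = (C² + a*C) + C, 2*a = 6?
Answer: -3384035536397325/8 ≈ -4.2300e+14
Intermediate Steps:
a = 3 (a = (½)*6 = 3)
L(C) = -C/2 - C²/8 (L(C) = -((C² + 3*C) + C)/8 = -(C² + 4*C)/8 = -C/2 - C²/8)
Y(H) = H - H²*(4 + H)/8 (Y(H) = (-H*(4 + H)/8)*H + H = -H²*(4 + H)/8 + H = H - H²*(4 + H)/8)
(-1593542 + 4519497)*(1098504 + Y(1051)) = (-1593542 + 4519497)*(1098504 - ⅛*1051*(-8 + 1051*(4 + 1051))) = 2925955*(1098504 - ⅛*1051*(-8 + 1051*1055)) = 2925955*(1098504 - ⅛*1051*(-8 + 1108805)) = 2925955*(1098504 - ⅛*1051*1108797) = 2925955*(1098504 - 1165345647/8) = 2925955*(-1156557615/8) = -3384035536397325/8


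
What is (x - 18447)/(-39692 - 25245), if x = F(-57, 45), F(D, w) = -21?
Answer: 18468/64937 ≈ 0.28440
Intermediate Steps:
x = -21
(x - 18447)/(-39692 - 25245) = (-21 - 18447)/(-39692 - 25245) = -18468/(-64937) = -18468*(-1/64937) = 18468/64937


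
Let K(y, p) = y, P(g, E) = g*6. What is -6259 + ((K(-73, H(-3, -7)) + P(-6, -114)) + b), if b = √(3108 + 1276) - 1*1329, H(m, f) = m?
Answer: -7697 + 4*√274 ≈ -7630.8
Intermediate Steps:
P(g, E) = 6*g
b = -1329 + 4*√274 (b = √4384 - 1329 = 4*√274 - 1329 = -1329 + 4*√274 ≈ -1262.8)
-6259 + ((K(-73, H(-3, -7)) + P(-6, -114)) + b) = -6259 + ((-73 + 6*(-6)) + (-1329 + 4*√274)) = -6259 + ((-73 - 36) + (-1329 + 4*√274)) = -6259 + (-109 + (-1329 + 4*√274)) = -6259 + (-1438 + 4*√274) = -7697 + 4*√274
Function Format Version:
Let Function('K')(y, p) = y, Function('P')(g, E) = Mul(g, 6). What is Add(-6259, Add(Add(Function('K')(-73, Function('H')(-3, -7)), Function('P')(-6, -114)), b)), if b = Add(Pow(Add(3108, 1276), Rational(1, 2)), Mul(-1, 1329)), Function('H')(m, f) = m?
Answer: Add(-7697, Mul(4, Pow(274, Rational(1, 2)))) ≈ -7630.8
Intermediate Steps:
Function('P')(g, E) = Mul(6, g)
b = Add(-1329, Mul(4, Pow(274, Rational(1, 2)))) (b = Add(Pow(4384, Rational(1, 2)), -1329) = Add(Mul(4, Pow(274, Rational(1, 2))), -1329) = Add(-1329, Mul(4, Pow(274, Rational(1, 2)))) ≈ -1262.8)
Add(-6259, Add(Add(Function('K')(-73, Function('H')(-3, -7)), Function('P')(-6, -114)), b)) = Add(-6259, Add(Add(-73, Mul(6, -6)), Add(-1329, Mul(4, Pow(274, Rational(1, 2)))))) = Add(-6259, Add(Add(-73, -36), Add(-1329, Mul(4, Pow(274, Rational(1, 2)))))) = Add(-6259, Add(-109, Add(-1329, Mul(4, Pow(274, Rational(1, 2)))))) = Add(-6259, Add(-1438, Mul(4, Pow(274, Rational(1, 2))))) = Add(-7697, Mul(4, Pow(274, Rational(1, 2))))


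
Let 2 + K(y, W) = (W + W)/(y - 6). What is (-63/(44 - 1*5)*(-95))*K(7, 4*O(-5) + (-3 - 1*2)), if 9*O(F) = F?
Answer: -98420/39 ≈ -2523.6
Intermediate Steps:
O(F) = F/9
K(y, W) = -2 + 2*W/(-6 + y) (K(y, W) = -2 + (W + W)/(y - 6) = -2 + (2*W)/(-6 + y) = -2 + 2*W/(-6 + y))
(-63/(44 - 1*5)*(-95))*K(7, 4*O(-5) + (-3 - 1*2)) = (-63/(44 - 1*5)*(-95))*(2*(6 + (4*((⅑)*(-5)) + (-3 - 1*2)) - 1*7)/(-6 + 7)) = (-63/(44 - 5)*(-95))*(2*(6 + (4*(-5/9) + (-3 - 2)) - 7)/1) = (-63/39*(-95))*(2*1*(6 + (-20/9 - 5) - 7)) = (-63*1/39*(-95))*(2*1*(6 - 65/9 - 7)) = (-21/13*(-95))*(2*1*(-74/9)) = (1995/13)*(-148/9) = -98420/39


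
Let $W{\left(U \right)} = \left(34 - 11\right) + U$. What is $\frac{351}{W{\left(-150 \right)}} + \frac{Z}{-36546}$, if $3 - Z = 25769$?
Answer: $- \frac{4777682}{2320671} \approx -2.0588$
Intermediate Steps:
$Z = -25766$ ($Z = 3 - 25769 = -25766$)
$W{\left(U \right)} = 23 + U$
$\frac{351}{W{\left(-150 \right)}} + \frac{Z}{-36546} = \frac{351}{23 - 150} - \frac{25766}{-36546} = \frac{351}{-127} - - \frac{12883}{18273} = 351 \left(- \frac{1}{127}\right) + \frac{12883}{18273} = - \frac{351}{127} + \frac{12883}{18273} = - \frac{4777682}{2320671}$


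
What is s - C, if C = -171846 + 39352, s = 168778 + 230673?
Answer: 531945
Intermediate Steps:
s = 399451
C = -132494
s - C = 399451 - 1*(-132494) = 399451 + 132494 = 531945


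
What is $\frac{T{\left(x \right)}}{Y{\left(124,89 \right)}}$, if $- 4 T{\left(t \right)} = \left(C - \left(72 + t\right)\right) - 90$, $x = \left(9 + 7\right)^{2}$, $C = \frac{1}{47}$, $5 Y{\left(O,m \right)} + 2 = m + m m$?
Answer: $\frac{98225}{1505504} \approx 0.065244$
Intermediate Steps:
$Y{\left(O,m \right)} = - \frac{2}{5} + \frac{m}{5} + \frac{m^{2}}{5}$ ($Y{\left(O,m \right)} = - \frac{2}{5} + \frac{m + m m}{5} = - \frac{2}{5} + \frac{m + m^{2}}{5} = - \frac{2}{5} + \left(\frac{m}{5} + \frac{m^{2}}{5}\right) = - \frac{2}{5} + \frac{m}{5} + \frac{m^{2}}{5}$)
$C = \frac{1}{47} \approx 0.021277$
$x = 256$ ($x = 16^{2} = 256$)
$T{\left(t \right)} = \frac{7613}{188} + \frac{t}{4}$ ($T{\left(t \right)} = - \frac{\left(\frac{1}{47} - \left(72 + t\right)\right) - 90}{4} = - \frac{\left(- \frac{3383}{47} - t\right) - 90}{4} = - \frac{- \frac{7613}{47} - t}{4} = \frac{7613}{188} + \frac{t}{4}$)
$\frac{T{\left(x \right)}}{Y{\left(124,89 \right)}} = \frac{\frac{7613}{188} + \frac{1}{4} \cdot 256}{- \frac{2}{5} + \frac{1}{5} \cdot 89 + \frac{89^{2}}{5}} = \frac{\frac{7613}{188} + 64}{- \frac{2}{5} + \frac{89}{5} + \frac{1}{5} \cdot 7921} = \frac{19645}{188 \left(- \frac{2}{5} + \frac{89}{5} + \frac{7921}{5}\right)} = \frac{19645}{188 \cdot \frac{8008}{5}} = \frac{19645}{188} \cdot \frac{5}{8008} = \frac{98225}{1505504}$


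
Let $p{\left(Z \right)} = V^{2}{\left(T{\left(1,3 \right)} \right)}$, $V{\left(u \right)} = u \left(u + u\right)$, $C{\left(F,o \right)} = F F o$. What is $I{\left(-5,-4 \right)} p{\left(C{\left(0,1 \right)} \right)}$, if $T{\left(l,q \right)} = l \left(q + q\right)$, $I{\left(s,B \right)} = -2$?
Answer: $-10368$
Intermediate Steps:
$C{\left(F,o \right)} = o F^{2}$ ($C{\left(F,o \right)} = F^{2} o = o F^{2}$)
$T{\left(l,q \right)} = 2 l q$ ($T{\left(l,q \right)} = l 2 q = 2 l q$)
$V{\left(u \right)} = 2 u^{2}$ ($V{\left(u \right)} = u 2 u = 2 u^{2}$)
$p{\left(Z \right)} = 5184$ ($p{\left(Z \right)} = \left(2 \left(2 \cdot 1 \cdot 3\right)^{2}\right)^{2} = \left(2 \cdot 6^{2}\right)^{2} = \left(2 \cdot 36\right)^{2} = 72^{2} = 5184$)
$I{\left(-5,-4 \right)} p{\left(C{\left(0,1 \right)} \right)} = \left(-2\right) 5184 = -10368$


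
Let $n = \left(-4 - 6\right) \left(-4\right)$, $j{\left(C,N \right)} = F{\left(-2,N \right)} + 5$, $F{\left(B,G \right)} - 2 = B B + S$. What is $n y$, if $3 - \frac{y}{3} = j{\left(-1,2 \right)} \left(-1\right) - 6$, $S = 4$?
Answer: $2880$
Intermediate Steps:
$F{\left(B,G \right)} = 6 + B^{2}$ ($F{\left(B,G \right)} = 2 + \left(B B + 4\right) = 2 + \left(B^{2} + 4\right) = 2 + \left(4 + B^{2}\right) = 6 + B^{2}$)
$j{\left(C,N \right)} = 15$ ($j{\left(C,N \right)} = \left(6 + \left(-2\right)^{2}\right) + 5 = \left(6 + 4\right) + 5 = 10 + 5 = 15$)
$n = 40$ ($n = \left(-10\right) \left(-4\right) = 40$)
$y = 72$ ($y = 9 - 3 \left(15 \left(-1\right) - 6\right) = 9 - 3 \left(-15 - 6\right) = 9 - -63 = 9 + 63 = 72$)
$n y = 40 \cdot 72 = 2880$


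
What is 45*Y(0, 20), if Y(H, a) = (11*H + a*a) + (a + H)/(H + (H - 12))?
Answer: 17925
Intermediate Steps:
Y(H, a) = a**2 + 11*H + (H + a)/(-12 + 2*H) (Y(H, a) = (11*H + a**2) + (H + a)/(H + (-12 + H)) = (a**2 + 11*H) + (H + a)/(-12 + 2*H) = a**2 + 11*H + (H + a)/(-12 + 2*H))
45*Y(0, 20) = 45*((20 - 131*0 - 12*20**2 + 22*0**2 + 2*0*20**2)/(2*(-6 + 0))) = 45*((1/2)*(20 + 0 - 12*400 + 22*0 + 2*0*400)/(-6)) = 45*((1/2)*(-1/6)*(20 + 0 - 4800 + 0 + 0)) = 45*((1/2)*(-1/6)*(-4780)) = 45*(1195/3) = 17925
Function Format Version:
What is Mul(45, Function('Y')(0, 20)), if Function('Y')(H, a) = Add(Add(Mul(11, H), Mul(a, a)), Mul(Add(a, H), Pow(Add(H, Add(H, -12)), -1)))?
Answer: 17925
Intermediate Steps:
Function('Y')(H, a) = Add(Pow(a, 2), Mul(11, H), Mul(Pow(Add(-12, Mul(2, H)), -1), Add(H, a))) (Function('Y')(H, a) = Add(Add(Mul(11, H), Pow(a, 2)), Mul(Add(H, a), Pow(Add(H, Add(-12, H)), -1))) = Add(Add(Pow(a, 2), Mul(11, H)), Mul(Add(H, a), Pow(Add(-12, Mul(2, H)), -1))) = Add(Add(Pow(a, 2), Mul(11, H)), Mul(Pow(Add(-12, Mul(2, H)), -1), Add(H, a))) = Add(Pow(a, 2), Mul(11, H), Mul(Pow(Add(-12, Mul(2, H)), -1), Add(H, a))))
Mul(45, Function('Y')(0, 20)) = Mul(45, Mul(Rational(1, 2), Pow(Add(-6, 0), -1), Add(20, Mul(-131, 0), Mul(-12, Pow(20, 2)), Mul(22, Pow(0, 2)), Mul(2, 0, Pow(20, 2))))) = Mul(45, Mul(Rational(1, 2), Pow(-6, -1), Add(20, 0, Mul(-12, 400), Mul(22, 0), Mul(2, 0, 400)))) = Mul(45, Mul(Rational(1, 2), Rational(-1, 6), Add(20, 0, -4800, 0, 0))) = Mul(45, Mul(Rational(1, 2), Rational(-1, 6), -4780)) = Mul(45, Rational(1195, 3)) = 17925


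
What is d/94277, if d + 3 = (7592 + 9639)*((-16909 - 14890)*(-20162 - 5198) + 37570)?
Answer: 13896115878507/94277 ≈ 1.4740e+8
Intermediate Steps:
d = 13896115878507 (d = -3 + (7592 + 9639)*((-16909 - 14890)*(-20162 - 5198) + 37570) = -3 + 17231*(-31799*(-25360) + 37570) = -3 + 17231*(806422640 + 37570) = -3 + 17231*806460210 = -3 + 13896115878510 = 13896115878507)
d/94277 = 13896115878507/94277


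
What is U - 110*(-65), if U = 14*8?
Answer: 7262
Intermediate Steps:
U = 112
U - 110*(-65) = 112 - 110*(-65) = 112 + 7150 = 7262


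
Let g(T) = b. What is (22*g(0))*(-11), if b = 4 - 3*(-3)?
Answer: -3146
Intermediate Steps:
b = 13 (b = 4 + 9 = 13)
g(T) = 13
(22*g(0))*(-11) = (22*13)*(-11) = 286*(-11) = -3146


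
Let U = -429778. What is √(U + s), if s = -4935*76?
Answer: I*√804838 ≈ 897.13*I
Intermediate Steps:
s = -375060
√(U + s) = √(-429778 - 375060) = √(-804838) = I*√804838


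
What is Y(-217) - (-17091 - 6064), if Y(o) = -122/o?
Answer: 5024757/217 ≈ 23156.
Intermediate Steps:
Y(-217) - (-17091 - 6064) = -122/(-217) - (-17091 - 6064) = -122*(-1/217) - 1*(-23155) = 122/217 + 23155 = 5024757/217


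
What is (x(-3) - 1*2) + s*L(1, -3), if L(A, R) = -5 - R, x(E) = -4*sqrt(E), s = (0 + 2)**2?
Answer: -10 - 4*I*sqrt(3) ≈ -10.0 - 6.9282*I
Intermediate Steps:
s = 4 (s = 2**2 = 4)
(x(-3) - 1*2) + s*L(1, -3) = (-4*I*sqrt(3) - 1*2) + 4*(-5 - 1*(-3)) = (-4*I*sqrt(3) - 2) + 4*(-5 + 3) = (-4*I*sqrt(3) - 2) + 4*(-2) = (-2 - 4*I*sqrt(3)) - 8 = -10 - 4*I*sqrt(3)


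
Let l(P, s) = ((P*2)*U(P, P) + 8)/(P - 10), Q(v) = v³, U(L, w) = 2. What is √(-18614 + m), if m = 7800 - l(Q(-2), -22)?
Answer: I*√97338/3 ≈ 104.0*I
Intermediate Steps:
l(P, s) = (8 + 4*P)/(-10 + P) (l(P, s) = ((P*2)*2 + 8)/(P - 10) = ((2*P)*2 + 8)/(-10 + P) = (4*P + 8)/(-10 + P) = (8 + 4*P)/(-10 + P))
m = 23396/3 (m = 7800 - 4*(2 + (-2)³)/(-10 + (-2)³) = 7800 - 4*(2 - 8)/(-10 - 8) = 7800 - 4*(-6)/(-18) = 7800 - 4*(-1)*(-6)/18 = 7800 - 1*4/3 = 7800 - 4/3 = 23396/3 ≈ 7798.7)
√(-18614 + m) = √(-18614 + 23396/3) = √(-32446/3) = I*√97338/3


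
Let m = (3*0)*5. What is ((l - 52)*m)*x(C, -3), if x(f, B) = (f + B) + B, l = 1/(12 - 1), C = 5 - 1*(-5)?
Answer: 0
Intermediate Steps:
m = 0 (m = 0*5 = 0)
C = 10 (C = 5 + 5 = 10)
l = 1/11 ≈ 0.090909
x(f, B) = f + 2*B (x(f, B) = (B + f) + B = f + 2*B)
((l - 52)*m)*x(C, -3) = ((1/11 - 52)*0)*(10 + 2*(-3)) = (-571/11*0)*(10 - 6) = 0*4 = 0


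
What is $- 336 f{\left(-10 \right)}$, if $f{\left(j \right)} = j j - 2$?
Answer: $-32928$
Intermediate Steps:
$f{\left(j \right)} = -2 + j^{2}$ ($f{\left(j \right)} = j^{2} - 2 = -2 + j^{2}$)
$- 336 f{\left(-10 \right)} = - 336 \left(-2 + \left(-10\right)^{2}\right) = - 336 \left(-2 + 100\right) = \left(-336\right) 98 = -32928$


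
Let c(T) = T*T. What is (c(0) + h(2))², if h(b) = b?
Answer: 4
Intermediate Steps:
c(T) = T²
(c(0) + h(2))² = (0² + 2)² = (0 + 2)² = 2² = 4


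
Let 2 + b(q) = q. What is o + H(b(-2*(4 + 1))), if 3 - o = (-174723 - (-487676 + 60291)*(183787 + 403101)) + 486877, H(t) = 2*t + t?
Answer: -250827440067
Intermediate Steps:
b(q) = -2 + q
H(t) = 3*t
o = -250827440031 (o = 3 - ((-174723 - (-487676 + 60291)*(183787 + 403101)) + 486877) = 3 - ((-174723 - (-427385)*586888) + 486877) = 3 - ((-174723 - 1*(-250827127880)) + 486877) = 3 - ((-174723 + 250827127880) + 486877) = 3 - (250826953157 + 486877) = 3 - 1*250827440034 = 3 - 250827440034 = -250827440031)
o + H(b(-2*(4 + 1))) = -250827440031 + 3*(-2 - 2*(4 + 1)) = -250827440031 + 3*(-2 - 2*5) = -250827440031 + 3*(-2 - 10) = -250827440031 + 3*(-12) = -250827440031 - 36 = -250827440067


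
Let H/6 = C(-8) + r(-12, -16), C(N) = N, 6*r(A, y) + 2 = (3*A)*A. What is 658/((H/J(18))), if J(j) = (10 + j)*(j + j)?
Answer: 331632/191 ≈ 1736.3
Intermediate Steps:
r(A, y) = -1/3 + A**2/2 (r(A, y) = -1/3 + ((3*A)*A)/6 = -1/3 + (3*A**2)/6 = -1/3 + A**2/2)
H = 382 (H = 6*(-8 + (-1/3 + (1/2)*(-12)**2)) = 6*(-8 + (-1/3 + (1/2)*144)) = 6*(-8 + (-1/3 + 72)) = 6*(-8 + 215/3) = 6*(191/3) = 382)
J(j) = 2*j*(10 + j) (J(j) = (10 + j)*(2*j) = 2*j*(10 + j))
658/((H/J(18))) = 658/((382/((2*18*(10 + 18))))) = 658/((382/((2*18*28)))) = 658/((382/1008)) = 658/((382*(1/1008))) = 658/(191/504) = 658*(504/191) = 331632/191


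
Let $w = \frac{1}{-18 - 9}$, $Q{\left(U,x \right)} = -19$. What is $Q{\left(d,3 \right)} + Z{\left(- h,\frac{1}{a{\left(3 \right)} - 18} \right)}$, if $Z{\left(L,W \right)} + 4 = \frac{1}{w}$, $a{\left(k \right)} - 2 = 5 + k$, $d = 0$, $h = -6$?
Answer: $-50$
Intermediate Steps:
$a{\left(k \right)} = 7 + k$ ($a{\left(k \right)} = 2 + \left(5 + k\right) = 7 + k$)
$w = - \frac{1}{27}$ ($w = \frac{1}{-27} = - \frac{1}{27} \approx -0.037037$)
$Z{\left(L,W \right)} = -31$ ($Z{\left(L,W \right)} = -4 + \frac{1}{- \frac{1}{27}} = -4 - 27 = -31$)
$Q{\left(d,3 \right)} + Z{\left(- h,\frac{1}{a{\left(3 \right)} - 18} \right)} = -19 - 31 = -50$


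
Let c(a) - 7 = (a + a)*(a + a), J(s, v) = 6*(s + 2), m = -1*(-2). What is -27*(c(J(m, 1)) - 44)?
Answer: -61209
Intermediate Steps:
m = 2
J(s, v) = 12 + 6*s (J(s, v) = 6*(2 + s) = 12 + 6*s)
c(a) = 7 + 4*a**2 (c(a) = 7 + (a + a)*(a + a) = 7 + (2*a)*(2*a) = 7 + 4*a**2)
-27*(c(J(m, 1)) - 44) = -27*((7 + 4*(12 + 6*2)**2) - 44) = -27*((7 + 4*(12 + 12)**2) - 44) = -27*((7 + 4*24**2) - 44) = -27*((7 + 4*576) - 44) = -27*((7 + 2304) - 44) = -27*(2311 - 44) = -27*2267 = -61209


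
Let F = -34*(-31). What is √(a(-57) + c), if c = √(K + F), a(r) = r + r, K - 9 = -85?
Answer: √(-114 + √978) ≈ 9.0954*I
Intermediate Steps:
F = 1054
K = -76 (K = 9 - 85 = -76)
a(r) = 2*r
c = √978 (c = √(-76 + 1054) = √978 ≈ 31.273)
√(a(-57) + c) = √(2*(-57) + √978) = √(-114 + √978)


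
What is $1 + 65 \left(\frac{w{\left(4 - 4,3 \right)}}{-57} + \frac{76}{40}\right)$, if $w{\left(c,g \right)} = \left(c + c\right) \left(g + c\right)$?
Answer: $\frac{249}{2} \approx 124.5$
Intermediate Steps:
$w{\left(c,g \right)} = 2 c \left(c + g\right)$
$1 + 65 \left(\frac{w{\left(4 - 4,3 \right)}}{-57} + \frac{76}{40}\right) = 1 + 65 \left(\frac{2 \left(4 - 4\right) \left(\left(4 - 4\right) + 3\right)}{-57} + \frac{76}{40}\right) = 1 + 65 \left(2 \left(4 - 4\right) \left(\left(4 - 4\right) + 3\right) \left(- \frac{1}{57}\right) + 76 \cdot \frac{1}{40}\right) = 1 + 65 \left(2 \cdot 0 \left(0 + 3\right) \left(- \frac{1}{57}\right) + \frac{19}{10}\right) = 1 + 65 \left(2 \cdot 0 \cdot 3 \left(- \frac{1}{57}\right) + \frac{19}{10}\right) = 1 + 65 \left(0 \left(- \frac{1}{57}\right) + \frac{19}{10}\right) = 1 + 65 \left(0 + \frac{19}{10}\right) = 1 + 65 \cdot \frac{19}{10} = 1 + \frac{247}{2} = \frac{249}{2}$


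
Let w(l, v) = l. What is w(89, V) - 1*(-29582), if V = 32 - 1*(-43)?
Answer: 29671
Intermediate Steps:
V = 75 (V = 32 + 43 = 75)
w(89, V) - 1*(-29582) = 89 - 1*(-29582) = 89 + 29582 = 29671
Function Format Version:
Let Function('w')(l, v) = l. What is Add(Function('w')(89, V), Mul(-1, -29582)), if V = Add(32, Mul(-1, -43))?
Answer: 29671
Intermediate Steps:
V = 75 (V = Add(32, 43) = 75)
Add(Function('w')(89, V), Mul(-1, -29582)) = Add(89, Mul(-1, -29582)) = Add(89, 29582) = 29671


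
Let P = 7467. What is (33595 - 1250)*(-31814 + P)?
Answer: -787503715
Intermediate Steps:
(33595 - 1250)*(-31814 + P) = (33595 - 1250)*(-31814 + 7467) = 32345*(-24347) = -787503715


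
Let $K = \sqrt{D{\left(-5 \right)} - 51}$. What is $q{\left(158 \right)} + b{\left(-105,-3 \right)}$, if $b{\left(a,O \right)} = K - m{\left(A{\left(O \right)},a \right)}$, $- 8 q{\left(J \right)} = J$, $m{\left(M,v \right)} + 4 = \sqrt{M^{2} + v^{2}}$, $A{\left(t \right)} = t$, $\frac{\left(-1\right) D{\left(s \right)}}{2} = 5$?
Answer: $- \frac{63}{4} - 3 \sqrt{1226} + i \sqrt{61} \approx -120.79 + 7.8102 i$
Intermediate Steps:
$D{\left(s \right)} = -10$ ($D{\left(s \right)} = \left(-2\right) 5 = -10$)
$m{\left(M,v \right)} = -4 + \sqrt{M^{2} + v^{2}}$
$q{\left(J \right)} = - \frac{J}{8}$
$K = i \sqrt{61}$ ($K = \sqrt{-10 - 51} = \sqrt{-61} = i \sqrt{61} \approx 7.8102 i$)
$b{\left(a,O \right)} = 4 - \sqrt{O^{2} + a^{2}} + i \sqrt{61}$ ($b{\left(a,O \right)} = i \sqrt{61} - \left(-4 + \sqrt{O^{2} + a^{2}}\right) = 4 - \sqrt{O^{2} + a^{2}} + i \sqrt{61}$)
$q{\left(158 \right)} + b{\left(-105,-3 \right)} = \left(- \frac{1}{8}\right) 158 + \left(4 - \sqrt{\left(-3\right)^{2} + \left(-105\right)^{2}} + i \sqrt{61}\right) = - \frac{79}{4} + \left(4 - \sqrt{9 + 11025} + i \sqrt{61}\right) = - \frac{79}{4} + \left(4 - \sqrt{11034} + i \sqrt{61}\right) = - \frac{79}{4} + \left(4 - 3 \sqrt{1226} + i \sqrt{61}\right) = - \frac{63}{4} - 3 \sqrt{1226} + i \sqrt{61}$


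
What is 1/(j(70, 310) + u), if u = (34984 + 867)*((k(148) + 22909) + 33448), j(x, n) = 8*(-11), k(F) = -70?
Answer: 1/2017945149 ≈ 4.9555e-10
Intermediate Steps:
j(x, n) = -88
u = 2017945237 (u = (34984 + 867)*((-70 + 22909) + 33448) = 35851*(22839 + 33448) = 35851*56287 = 2017945237)
1/(j(70, 310) + u) = 1/(-88 + 2017945237) = 1/2017945149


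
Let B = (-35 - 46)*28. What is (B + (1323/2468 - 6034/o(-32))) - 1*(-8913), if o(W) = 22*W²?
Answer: 46183869839/6949888 ≈ 6645.3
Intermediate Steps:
B = -2268 (B = -81*28 = -2268)
(B + (1323/2468 - 6034/o(-32))) - 1*(-8913) = (-2268 + (1323/2468 - 6034/(22*(-32)²))) - 1*(-8913) = (-2268 + (1323*(1/2468) - 6034/(22*1024))) + 8913 = (-2268 + (1323/2468 - 6034/22528)) + 8913 = (-2268 + (1323/2468 - 6034*1/22528)) + 8913 = (-2268 + (1323/2468 - 3017/11264)) + 8913 = (-2268 + 1864079/6949888) + 8913 = -15760481905/6949888 + 8913 = 46183869839/6949888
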